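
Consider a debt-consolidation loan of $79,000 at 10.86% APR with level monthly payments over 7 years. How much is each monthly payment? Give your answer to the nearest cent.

Monthly rate = 10.86%/12 = 0.0090500; payment = 79,000 × 0.0090500 / (1 − (1+0.0090500)^−84) = $1,346.86.

$1,346.86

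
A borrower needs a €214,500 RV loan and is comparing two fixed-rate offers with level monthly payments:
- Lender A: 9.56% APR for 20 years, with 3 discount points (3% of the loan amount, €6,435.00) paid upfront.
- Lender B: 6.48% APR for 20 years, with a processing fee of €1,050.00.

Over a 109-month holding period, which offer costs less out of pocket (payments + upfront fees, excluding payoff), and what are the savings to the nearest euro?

Lender B by €50,195

Lender A: at 9.56% the monthly rate is 0.0079667, so the payment is 214,500 × 0.0079667 / (1 − 1.0079667^−240) = €2,007.83.
Lender B: monthly rate = 6.48%/12 = 0.0054000; payment = 214,500 × 0.0054000 / (1 − (1+0.0054000)^−240) = €1,596.73.
Over 109 months: Lender A costs 109 × €2,007.83 + €6,435.00 = €225,288.47; Lender B costs 109 × €1,596.73 + €1,050.00 = €175,093.57.
Lender B is cheaper by €225,288.47 − €175,093.57 = €50,194.90.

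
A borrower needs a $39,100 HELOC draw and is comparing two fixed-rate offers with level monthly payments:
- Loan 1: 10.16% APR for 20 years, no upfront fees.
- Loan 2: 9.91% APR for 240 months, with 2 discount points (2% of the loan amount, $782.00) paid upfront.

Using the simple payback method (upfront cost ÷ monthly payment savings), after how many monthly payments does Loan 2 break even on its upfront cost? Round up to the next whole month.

121 months

Loan 1: monthly rate = 10.16%/12 = 0.0084667; payment = 39,100 × 0.0084667 / (1 − (1+0.0084667)^−240) = $381.48.
Loan 2: at 9.91% the monthly rate is 0.0082583, so the payment is 39,100 × 0.0082583 / (1 − 1.0082583^−240) = $374.99.
Monthly savings = $381.48 − $374.99 = $6.49.
Break-even = $782.00 / $6.49 = 120.49 → 121 months.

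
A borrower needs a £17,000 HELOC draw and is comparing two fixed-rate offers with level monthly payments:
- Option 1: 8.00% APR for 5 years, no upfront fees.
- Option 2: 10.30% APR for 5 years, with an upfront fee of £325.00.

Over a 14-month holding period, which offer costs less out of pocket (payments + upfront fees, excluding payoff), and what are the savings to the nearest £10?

Option 1: monthly rate = 8%/12 = 0.0066667; payment = 17,000 × 0.0066667 / (1 − (1+0.0066667)^−60) = £344.70.
Option 2: monthly rate = 10.3%/12 = 0.0085833; payment = 17,000 × 0.0085833 / (1 − (1+0.0085833)^−60) = £363.71.
Over 14 months: Option 1 costs 14 × £344.70 = £4,825.80; Option 2 costs 14 × £363.71 + £325.00 = £5,416.94.
Option 1 is cheaper by £5,416.94 − £4,825.80 = £591.14.

Option 1 by £590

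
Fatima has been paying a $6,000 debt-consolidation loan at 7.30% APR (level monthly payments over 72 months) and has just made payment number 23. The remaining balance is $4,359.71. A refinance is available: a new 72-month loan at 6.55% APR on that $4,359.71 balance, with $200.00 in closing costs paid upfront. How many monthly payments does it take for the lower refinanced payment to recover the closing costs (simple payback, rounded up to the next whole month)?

Current payment = 6,000 × 7.3%/12 / (1 − (1+0.0060833)^−72) = $103.16.
Refinanced payment = 4,359.71 × 0.0054583 / (1 − (1+0.0054583)^−72) = $73.39.
Monthly savings = $103.16 − $73.39 = $29.77.
Break-even = $200.00 / $29.77 = 6.72 → 7 months.

7 months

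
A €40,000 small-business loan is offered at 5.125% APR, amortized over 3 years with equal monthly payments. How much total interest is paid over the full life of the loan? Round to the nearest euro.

At 5.125% the monthly rate is 0.0042708, so the payment is 40,000 × 0.0042708 / (1 − 1.0042708^−36) = €1,201.08.
Total paid = 36 × €1,201.08 = €43,238.88; interest = €43,238.88 − €40,000 = €3,238.88.

€3,239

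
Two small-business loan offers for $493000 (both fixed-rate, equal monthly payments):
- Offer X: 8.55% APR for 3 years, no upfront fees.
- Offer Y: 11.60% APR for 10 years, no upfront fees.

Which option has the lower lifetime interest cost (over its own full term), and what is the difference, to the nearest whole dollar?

Offer X by $274,479

Offer X: at 8.55% the monthly rate is 0.0071250, so the payment is 493,000 × 0.0071250 / (1 − 1.0071250^−36) = $15,574.22.
Total interest on Offer X = 36 × $15,574.22 − $493,000 = $67,671.92.
Offer Y: monthly rate = 11.6%/12 = 0.0096667; payment = 493,000 × 0.0096667 / (1 − (1+0.0096667)^−120) = $6,959.59.
Total interest on Offer Y = 120 × $6,959.59 − $493,000 = $342,150.80.
Offer X is lower by $274,478.88.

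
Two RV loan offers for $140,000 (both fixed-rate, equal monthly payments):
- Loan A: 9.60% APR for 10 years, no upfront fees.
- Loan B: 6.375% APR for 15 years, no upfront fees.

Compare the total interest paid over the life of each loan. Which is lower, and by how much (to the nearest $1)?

Loan B by $518

Loan A: at 9.60% the monthly rate is 0.0080000, so the payment is 140,000 × 0.0080000 / (1 − 1.0080000^−120) = $1,819.24.
Total interest on Loan A = 120 × $1,819.24 − $140,000 = $78,308.80.
Loan B: at 6.375% the monthly rate is 0.0053125, so the payment is 140,000 × 0.0053125 / (1 − 1.0053125^−180) = $1,209.95.
Total interest on Loan B = 180 × $1,209.95 − $140,000 = $77,791.00.
Loan B is lower by $517.80.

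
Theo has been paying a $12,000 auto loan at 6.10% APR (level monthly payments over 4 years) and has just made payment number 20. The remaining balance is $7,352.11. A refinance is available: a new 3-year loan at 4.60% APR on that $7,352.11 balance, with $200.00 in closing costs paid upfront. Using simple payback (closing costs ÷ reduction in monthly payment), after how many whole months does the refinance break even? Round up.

Current payment = 12,000 × 6.1%/12 / (1 − (1+0.0050833)^−48) = $282.37.
Refinanced payment = 7,352.11 × 0.0038333 / (1 − (1+0.0038333)^−36) = $219.03.
Monthly savings = $282.37 − $219.03 = $63.34.
Break-even = $200.00 / $63.34 = 3.16 → 4 months.

4 months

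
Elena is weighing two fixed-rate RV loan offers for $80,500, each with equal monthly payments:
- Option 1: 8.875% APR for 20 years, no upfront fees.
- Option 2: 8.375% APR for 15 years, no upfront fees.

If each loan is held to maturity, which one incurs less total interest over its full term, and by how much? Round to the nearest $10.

Option 1: monthly rate = 8.875%/12 = 0.0073958; payment = 80,500 × 0.0073958 / (1 − (1+0.0073958)^−240) = $717.82.
Total interest on Option 1 = 240 × $717.82 − $80,500 = $91,776.80.
Option 2: at 8.375% the monthly rate is 0.0069792, so the payment is 80,500 × 0.0069792 / (1 − 1.0069792^−180) = $786.83.
Total interest on Option 2 = 180 × $786.83 − $80,500 = $61,129.40.
Option 2 is lower by $30,647.40.

Option 2 by $30,650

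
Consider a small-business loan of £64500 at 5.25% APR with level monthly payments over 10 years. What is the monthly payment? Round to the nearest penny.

£692.03

Monthly rate = 5.25%/12 = 0.0043750; payment = 64,500 × 0.0043750 / (1 − (1+0.0043750)^−120) = £692.03.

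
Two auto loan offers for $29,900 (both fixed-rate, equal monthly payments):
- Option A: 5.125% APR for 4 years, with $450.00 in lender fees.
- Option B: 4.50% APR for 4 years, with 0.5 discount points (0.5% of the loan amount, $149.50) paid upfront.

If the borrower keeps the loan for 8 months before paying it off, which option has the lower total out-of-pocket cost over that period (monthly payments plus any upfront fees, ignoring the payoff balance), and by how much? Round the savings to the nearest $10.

Option A: monthly rate = 5.125%/12 = 0.0042708; payment = 29,900 × 0.0042708 / (1 − (1+0.0042708)^−48) = $690.27.
Option B: monthly rate = 4.5%/12 = 0.0037500; payment = 29,900 × 0.0037500 / (1 − (1+0.0037500)^−48) = $681.82.
Over 8 months: Option A costs 8 × $690.27 + $450.00 = $5,972.16; Option B costs 8 × $681.82 + $149.50 = $5,604.06.
Option B is cheaper by $5,972.16 − $5,604.06 = $368.10.

Option B by $370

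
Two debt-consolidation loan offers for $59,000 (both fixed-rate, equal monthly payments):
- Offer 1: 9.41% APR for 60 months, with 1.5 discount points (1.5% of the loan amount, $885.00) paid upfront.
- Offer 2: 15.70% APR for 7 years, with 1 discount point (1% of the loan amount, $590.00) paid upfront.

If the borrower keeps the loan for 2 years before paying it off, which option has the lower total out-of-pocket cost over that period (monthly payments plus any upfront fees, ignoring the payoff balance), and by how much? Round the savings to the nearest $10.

Offer 2 by $2,090

Offer 1: at 9.41% the monthly rate is 0.0078417, so the payment is 59,000 × 0.0078417 / (1 − 1.0078417^−60) = $1,236.52.
Offer 2: at 15.70% the monthly rate is 0.0130833, so the payment is 59,000 × 0.0130833 / (1 − 1.0130833^−84) = $1,161.80.
Over 24 months: Offer 1 costs 24 × $1,236.52 + $885.00 = $30,561.48; Offer 2 costs 24 × $1,161.80 + $590.00 = $28,473.20.
Offer 2 is cheaper by $30,561.48 − $28,473.20 = $2,088.28.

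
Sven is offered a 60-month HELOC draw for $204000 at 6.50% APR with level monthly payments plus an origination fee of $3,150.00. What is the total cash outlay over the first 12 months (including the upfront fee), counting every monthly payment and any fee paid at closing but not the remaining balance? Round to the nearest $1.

Monthly rate = 6.5%/12 = 0.0054167; payment = 204,000 × 0.0054167 / (1 − (1+0.0054167)^−60) = $3,991.49.
Total outlay = 12 × $3,991.49 + $3,150.00 = $51,047.88.

$51,048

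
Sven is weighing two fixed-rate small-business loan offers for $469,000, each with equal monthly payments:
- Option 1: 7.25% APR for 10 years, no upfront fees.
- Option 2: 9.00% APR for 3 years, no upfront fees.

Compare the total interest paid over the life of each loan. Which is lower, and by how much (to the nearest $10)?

Option 1: monthly rate = 7.25%/12 = 0.0060417; payment = 469,000 × 0.0060417 / (1 − (1+0.0060417)^−120) = $5,506.11.
Total interest on Option 1 = 120 × $5,506.11 − $469,000 = $191,733.20.
Option 2: at 9.00% the monthly rate is 0.0075000, so the payment is 469,000 × 0.0075000 / (1 − 1.0075000^−36) = $14,914.07.
Total interest on Option 2 = 36 × $14,914.07 − $469,000 = $67,906.52.
Option 2 is lower by $123,826.68.

Option 2 by $123,830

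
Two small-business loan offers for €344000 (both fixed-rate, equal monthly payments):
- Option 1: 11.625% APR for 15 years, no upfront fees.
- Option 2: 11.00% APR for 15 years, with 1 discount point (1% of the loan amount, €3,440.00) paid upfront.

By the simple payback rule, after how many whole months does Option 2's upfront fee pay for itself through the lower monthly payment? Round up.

26 months

Option 1: at 11.625% the monthly rate is 0.0096875, so the payment is 344,000 × 0.0096875 / (1 − 1.0096875^−180) = €4,045.95.
Option 2: monthly rate = 11%/12 = 0.0091667; payment = 344,000 × 0.0091667 / (1 − (1+0.0091667)^−180) = €3,909.89.
Monthly savings = €4,045.95 − €3,909.89 = €136.06.
Break-even = €3,440.00 / €136.06 = 25.28 → 26 months.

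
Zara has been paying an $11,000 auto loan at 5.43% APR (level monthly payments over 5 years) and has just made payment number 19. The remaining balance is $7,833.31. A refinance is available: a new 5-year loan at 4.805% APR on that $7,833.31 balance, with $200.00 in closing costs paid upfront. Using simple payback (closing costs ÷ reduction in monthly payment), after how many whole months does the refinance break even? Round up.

4 months

Current payment = 11,000 × 5.43%/12 / (1 − (1+0.0045250)^−60) = $209.76.
Refinanced payment = 7,833.31 × 0.0040042 / (1 − (1+0.0040042)^−60) = $147.13.
Monthly savings = $209.76 − $147.13 = $62.63.
Break-even = $200.00 / $62.63 = 3.19 → 4 months.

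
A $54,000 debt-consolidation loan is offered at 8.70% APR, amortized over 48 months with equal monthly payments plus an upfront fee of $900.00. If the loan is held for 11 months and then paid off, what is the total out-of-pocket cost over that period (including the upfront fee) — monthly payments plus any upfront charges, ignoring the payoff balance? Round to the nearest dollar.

At 8.70% the monthly rate is 0.0072500, so the payment is 54,000 × 0.0072500 / (1 − 1.0072500^−48) = $1,336.11.
Total outlay = 11 × $1,336.11 + $900.00 = $15,597.21.

$15,597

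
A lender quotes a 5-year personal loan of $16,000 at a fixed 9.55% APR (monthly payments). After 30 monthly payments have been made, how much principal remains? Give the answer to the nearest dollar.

With monthly rate i = 9.55%/12 = 0.0079583, the balance after k of n payments is P · [(1+i)^n − (1+i)^k] / [(1+i)^n − 1].
(1+0.0079583)^60 = 1.60899534 and (1+0.0079583)^30 = 1.26846180, so the balance is 16,000 × (1.60899534 − 1.26846180) / (1.60899534 − 1) = $8,946.76.

$8,947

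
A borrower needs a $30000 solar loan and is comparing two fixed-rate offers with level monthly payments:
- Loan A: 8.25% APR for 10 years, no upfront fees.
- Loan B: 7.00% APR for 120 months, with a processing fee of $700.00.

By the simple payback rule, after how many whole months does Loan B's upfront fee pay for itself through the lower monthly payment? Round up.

36 months

Loan A: monthly rate = 8.25%/12 = 0.0068750; payment = 30,000 × 0.0068750 / (1 − (1+0.0068750)^−120) = $367.96.
Loan B: at 7.00% the monthly rate is 0.0058333, so the payment is 30,000 × 0.0058333 / (1 − 1.0058333^−120) = $348.33.
Monthly savings = $367.96 − $348.33 = $19.63.
Break-even = $700.00 / $19.63 = 35.66 → 36 months.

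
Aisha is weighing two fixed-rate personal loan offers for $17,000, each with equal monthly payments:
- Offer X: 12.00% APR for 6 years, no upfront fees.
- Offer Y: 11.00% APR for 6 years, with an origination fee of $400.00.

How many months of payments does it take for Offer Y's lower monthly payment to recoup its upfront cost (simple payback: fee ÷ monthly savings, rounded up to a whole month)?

Offer X: at 12.00% the monthly rate is 0.0100000, so the payment is 17,000 × 0.0100000 / (1 − 1.0100000^−72) = $332.35.
Offer Y: monthly rate = 11%/12 = 0.0091667; payment = 17,000 × 0.0091667 / (1 − (1+0.0091667)^−72) = $323.58.
Monthly savings = $332.35 − $323.58 = $8.77.
Break-even = $400.00 / $8.77 = 45.61 → 46 months.

46 months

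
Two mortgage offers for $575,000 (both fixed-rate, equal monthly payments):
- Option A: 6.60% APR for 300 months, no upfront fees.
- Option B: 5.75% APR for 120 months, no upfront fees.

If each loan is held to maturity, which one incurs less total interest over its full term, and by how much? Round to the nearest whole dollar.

Option B by $418,127

Option A: monthly rate = 6.6%/12 = 0.0055000; payment = 575,000 × 0.0055000 / (1 − (1+0.0055000)^−300) = $3,918.45.
Total interest on Option A = 300 × $3,918.45 − $575,000 = $600,535.00.
Option B: at 5.75% the monthly rate is 0.0047917, so the payment is 575,000 × 0.0047917 / (1 − 1.0047917^−120) = $6,311.73.
Total interest on Option B = 120 × $6,311.73 − $575,000 = $182,407.60.
Option B is lower by $418,127.40.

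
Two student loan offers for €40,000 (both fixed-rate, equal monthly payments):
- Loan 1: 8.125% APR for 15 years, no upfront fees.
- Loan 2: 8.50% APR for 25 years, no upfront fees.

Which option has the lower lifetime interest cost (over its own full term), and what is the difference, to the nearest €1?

Loan 1 by €27,300

Loan 1: at 8.125% the monthly rate is 0.0067708, so the payment is 40,000 × 0.0067708 / (1 − 1.0067708^−180) = €385.15.
Total interest on Loan 1 = 180 × €385.15 − €40,000 = €29,327.00.
Loan 2: monthly rate = 8.5%/12 = 0.0070833; payment = 40,000 × 0.0070833 / (1 − (1+0.0070833)^−300) = €322.09.
Total interest on Loan 2 = 300 × €322.09 − €40,000 = €56,627.00.
Loan 1 is lower by €27,300.00.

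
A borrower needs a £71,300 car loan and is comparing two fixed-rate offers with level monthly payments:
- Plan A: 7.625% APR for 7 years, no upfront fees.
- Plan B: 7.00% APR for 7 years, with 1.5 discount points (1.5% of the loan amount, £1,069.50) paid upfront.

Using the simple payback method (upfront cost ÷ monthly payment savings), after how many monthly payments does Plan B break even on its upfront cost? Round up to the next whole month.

Plan A: at 7.625% the monthly rate is 0.0063542, so the payment is 71,300 × 0.0063542 / (1 − 1.0063542^−84) = £1,098.02.
Plan B: monthly rate = 7%/12 = 0.0058333; payment = 71,300 × 0.0058333 / (1 − (1+0.0058333)^−84) = £1,076.11.
Monthly savings = £1,098.02 − £1,076.11 = £21.91.
Break-even = £1,069.50 / £21.91 = 48.81 → 49 months.

49 months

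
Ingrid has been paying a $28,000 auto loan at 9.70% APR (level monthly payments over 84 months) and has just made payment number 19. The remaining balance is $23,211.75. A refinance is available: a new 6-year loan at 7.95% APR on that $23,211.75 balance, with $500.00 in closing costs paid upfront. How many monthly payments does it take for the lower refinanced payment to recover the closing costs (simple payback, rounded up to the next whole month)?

10 months

Current payment = 28,000 × 9.7%/12 / (1 − (1+0.0080833)^−84) = $460.50.
Refinanced payment = 23,211.75 × 0.0066250 / (1 − (1+0.0066250)^−72) = $406.41.
Monthly savings = $460.50 − $406.41 = $54.09.
Break-even = $500.00 / $54.09 = 9.24 → 10 months.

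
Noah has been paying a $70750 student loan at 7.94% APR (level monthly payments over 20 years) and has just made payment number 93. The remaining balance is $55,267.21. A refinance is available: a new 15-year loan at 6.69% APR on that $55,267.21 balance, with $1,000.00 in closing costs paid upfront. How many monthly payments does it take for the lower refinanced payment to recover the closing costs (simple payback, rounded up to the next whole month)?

Current payment = 70,750 × 7.94%/12 / (1 − (1+0.0066167)^−240) = $589.14.
Refinanced payment = 55,267.21 × 0.0055750 / (1 − (1+0.0055750)^−180) = $487.23.
Monthly savings = $589.14 − $487.23 = $101.91.
Break-even = $1,000.00 / $101.91 = 9.81 → 10 months.

10 months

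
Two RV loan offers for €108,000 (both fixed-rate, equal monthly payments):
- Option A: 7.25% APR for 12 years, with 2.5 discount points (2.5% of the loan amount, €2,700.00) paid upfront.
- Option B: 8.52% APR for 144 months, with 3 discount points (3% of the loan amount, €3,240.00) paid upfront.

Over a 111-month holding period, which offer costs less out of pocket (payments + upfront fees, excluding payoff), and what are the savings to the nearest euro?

Option A by €8,861

Option A: at 7.25% the monthly rate is 0.0060417, so the payment is 108,000 × 0.0060417 / (1 − 1.0060417^−144) = €1,125.10.
Option B: monthly rate = 8.52%/12 = 0.0071000; payment = 108,000 × 0.0071000 / (1 − (1+0.0071000)^−144) = €1,200.06.
Over 111 months: Option A costs 111 × €1,125.10 + €2,700.00 = €127,586.10; Option B costs 111 × €1,200.06 + €3,240.00 = €136,446.66.
Option A is cheaper by €136,446.66 − €127,586.10 = €8,860.56.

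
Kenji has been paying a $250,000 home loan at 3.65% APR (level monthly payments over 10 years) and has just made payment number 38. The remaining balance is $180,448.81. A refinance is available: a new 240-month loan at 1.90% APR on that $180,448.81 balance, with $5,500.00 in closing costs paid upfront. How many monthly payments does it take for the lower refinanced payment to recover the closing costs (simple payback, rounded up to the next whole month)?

4 months

Current payment = 250,000 × 3.65%/12 / (1 − (1+0.0030417)^−120) = $2,489.75.
Refinanced payment = 180,448.81 × 0.0015833 / (1 − (1+0.0015833)^−240) = $904.34.
Monthly savings = $2,489.75 − $904.34 = $1,585.41.
Break-even = $5,500.00 / $1,585.41 = 3.47 → 4 months.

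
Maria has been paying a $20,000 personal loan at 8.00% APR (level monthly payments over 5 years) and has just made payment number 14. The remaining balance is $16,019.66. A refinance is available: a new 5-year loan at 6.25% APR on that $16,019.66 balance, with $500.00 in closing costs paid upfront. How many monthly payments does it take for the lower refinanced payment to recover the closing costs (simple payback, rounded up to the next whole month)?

Current payment = 20,000 × 8%/12 / (1 − (1+0.0066667)^−60) = $405.53.
Refinanced payment = 16,019.66 × 0.0052083 / (1 − (1+0.0052083)^−60) = $311.57.
Monthly savings = $405.53 − $311.57 = $93.96.
Break-even = $500.00 / $93.96 = 5.32 → 6 months.

6 months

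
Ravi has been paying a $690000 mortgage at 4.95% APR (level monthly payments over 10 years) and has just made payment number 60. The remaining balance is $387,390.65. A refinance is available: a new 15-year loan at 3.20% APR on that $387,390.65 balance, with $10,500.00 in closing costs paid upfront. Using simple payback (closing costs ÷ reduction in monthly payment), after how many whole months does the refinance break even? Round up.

Current payment = 690,000 × 4.95%/12 / (1 − (1+0.0041250)^−120) = $7,301.67.
Refinanced payment = 387,390.65 × 0.0026667 / (1 − (1+0.0026667)^−180) = $2,712.67.
Monthly savings = $7,301.67 − $2,712.67 = $4,589.00.
Break-even = $10,500.00 / $4,589.00 = 2.29 → 3 months.

3 months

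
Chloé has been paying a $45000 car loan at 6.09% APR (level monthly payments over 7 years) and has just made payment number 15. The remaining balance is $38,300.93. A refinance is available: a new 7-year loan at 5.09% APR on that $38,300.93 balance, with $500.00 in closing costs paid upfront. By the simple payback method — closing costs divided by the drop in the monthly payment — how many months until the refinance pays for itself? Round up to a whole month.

Current payment = 45,000 × 6.09%/12 / (1 − (1+0.0050750)^−84) = $659.33.
Refinanced payment = 38,300.93 × 0.0042417 / (1 − (1+0.0042417)^−84) = $542.96.
Monthly savings = $659.33 − $542.96 = $116.37.
Break-even = $500.00 / $116.37 = 4.30 → 5 months.

5 months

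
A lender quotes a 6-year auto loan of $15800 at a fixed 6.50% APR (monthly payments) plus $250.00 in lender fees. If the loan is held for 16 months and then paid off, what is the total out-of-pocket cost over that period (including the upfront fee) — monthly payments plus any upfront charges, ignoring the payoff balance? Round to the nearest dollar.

Monthly rate = 6.5%/12 = 0.0054167; payment = 15,800 × 0.0054167 / (1 − (1+0.0054167)^−72) = $265.60.
Total outlay = 16 × $265.60 + $250.00 = $4,499.60.

$4,500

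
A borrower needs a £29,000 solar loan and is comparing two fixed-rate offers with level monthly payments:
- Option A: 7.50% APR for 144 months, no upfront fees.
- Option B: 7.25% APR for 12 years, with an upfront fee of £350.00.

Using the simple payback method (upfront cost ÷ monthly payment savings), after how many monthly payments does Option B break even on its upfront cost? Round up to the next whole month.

Option A: monthly rate = 7.5%/12 = 0.0062500; payment = 29,000 × 0.0062500 / (1 − (1+0.0062500)^−144) = £306.02.
Option B: monthly rate = 7.25%/12 = 0.0060417; payment = 29,000 × 0.0060417 / (1 − (1+0.0060417)^−144) = £302.11.
Monthly savings = £306.02 − £302.11 = £3.91.
Break-even = £350.00 / £3.91 = 89.51 → 90 months.

90 months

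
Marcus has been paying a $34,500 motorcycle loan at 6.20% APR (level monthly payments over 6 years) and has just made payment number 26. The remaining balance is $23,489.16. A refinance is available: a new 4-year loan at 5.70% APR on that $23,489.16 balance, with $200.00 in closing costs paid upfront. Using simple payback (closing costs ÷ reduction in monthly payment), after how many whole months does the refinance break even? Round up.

Current payment = 34,500 × 6.2%/12 / (1 − (1+0.0051667)^−72) = $575.03.
Refinanced payment = 23,489.16 × 0.0047500 / (1 − (1+0.0047500)^−48) = $548.42.
Monthly savings = $575.03 − $548.42 = $26.61.
Break-even = $200.00 / $26.61 = 7.52 → 8 months.

8 months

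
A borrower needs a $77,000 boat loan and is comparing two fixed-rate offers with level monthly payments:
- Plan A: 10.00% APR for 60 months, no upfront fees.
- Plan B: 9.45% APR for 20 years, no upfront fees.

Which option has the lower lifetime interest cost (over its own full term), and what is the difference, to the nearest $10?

Plan A: at 10.00% the monthly rate is 0.0083333, so the payment is 77,000 × 0.0083333 / (1 − 1.0083333^−60) = $1,636.02.
Total interest on Plan A = 60 × $1,636.02 − $77,000 = $21,161.20.
Plan B: at 9.45% the monthly rate is 0.0078750, so the payment is 77,000 × 0.0078750 / (1 − 1.0078750^−240) = $715.23.
Total interest on Plan B = 240 × $715.23 − $77,000 = $94,655.20.
Plan A is lower by $73,494.00.

Plan A by $73,490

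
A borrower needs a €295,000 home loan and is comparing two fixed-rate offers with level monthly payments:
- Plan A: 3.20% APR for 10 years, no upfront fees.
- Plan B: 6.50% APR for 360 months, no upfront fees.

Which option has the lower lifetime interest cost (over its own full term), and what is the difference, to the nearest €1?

Plan A by €326,153

Plan A: monthly rate = 3.2%/12 = 0.0026667; payment = 295,000 × 0.0026667 / (1 − (1+0.0026667)^−120) = €2,875.86.
Total interest on Plan A = 120 × €2,875.86 − €295,000 = €50,103.20.
Plan B: monthly rate = 6.5%/12 = 0.0054167; payment = 295,000 × 0.0054167 / (1 − (1+0.0054167)^−360) = €1,864.60.
Total interest on Plan B = 360 × €1,864.60 − €295,000 = €376,256.00.
Plan A is lower by €326,152.80.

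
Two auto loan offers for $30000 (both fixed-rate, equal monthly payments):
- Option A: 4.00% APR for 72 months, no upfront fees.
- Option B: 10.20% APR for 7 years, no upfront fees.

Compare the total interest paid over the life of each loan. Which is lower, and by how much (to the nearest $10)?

Option A by $8,300

Option A: monthly rate = 4%/12 = 0.0033333; payment = 30,000 × 0.0033333 / (1 − (1+0.0033333)^−72) = $469.36.
Total interest on Option A = 72 × $469.36 − $30,000 = $3,793.92.
Option B: monthly rate = 10.2%/12 = 0.0085000; payment = 30,000 × 0.0085000 / (1 − (1+0.0085000)^−84) = $501.14.
Total interest on Option B = 84 × $501.14 − $30,000 = $12,095.76.
Option A is lower by $8,301.84.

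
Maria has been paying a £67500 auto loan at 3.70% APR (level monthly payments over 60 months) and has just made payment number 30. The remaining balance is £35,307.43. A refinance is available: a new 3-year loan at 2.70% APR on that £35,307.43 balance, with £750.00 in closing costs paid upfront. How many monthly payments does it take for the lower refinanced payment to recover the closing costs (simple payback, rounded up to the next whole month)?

Current payment = 67,500 × 3.7%/12 / (1 − (1+0.0030833)^−60) = £1,234.00.
Refinanced payment = 35,307.43 × 0.0022500 / (1 − (1+0.0022500)^−36) = £1,022.12.
Monthly savings = £1,234.00 − £1,022.12 = £211.88.
Break-even = £750.00 / £211.88 = 3.54 → 4 months.

4 months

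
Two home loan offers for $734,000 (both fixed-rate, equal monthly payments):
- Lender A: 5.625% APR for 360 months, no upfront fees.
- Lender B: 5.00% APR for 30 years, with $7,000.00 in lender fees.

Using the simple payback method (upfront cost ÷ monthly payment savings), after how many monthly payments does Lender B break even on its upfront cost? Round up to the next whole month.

Lender A: at 5.625% the monthly rate is 0.0046875, so the payment is 734,000 × 0.0046875 / (1 − 1.0046875^−360) = $4,225.32.
Lender B: monthly rate = 5%/12 = 0.0041667; payment = 734,000 × 0.0041667 / (1 − (1+0.0041667)^−360) = $3,940.27.
Monthly savings = $4,225.32 − $3,940.27 = $285.05.
Break-even = $7,000.00 / $285.05 = 24.56 → 25 months.

25 months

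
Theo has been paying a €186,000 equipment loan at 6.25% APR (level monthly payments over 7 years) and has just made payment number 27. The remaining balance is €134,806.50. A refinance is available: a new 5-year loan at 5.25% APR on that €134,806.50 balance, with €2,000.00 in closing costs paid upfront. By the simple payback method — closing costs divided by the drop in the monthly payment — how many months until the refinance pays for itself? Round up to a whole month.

12 months

Current payment = 186,000 × 6.25%/12 / (1 − (1+0.0052083)^−84) = €2,739.54.
Refinanced payment = 134,806.50 × 0.0043750 / (1 − (1+0.0043750)^−60) = €2,559.43.
Monthly savings = €2,739.54 − €2,559.43 = €180.11.
Break-even = €2,000.00 / €180.11 = 11.10 → 12 months.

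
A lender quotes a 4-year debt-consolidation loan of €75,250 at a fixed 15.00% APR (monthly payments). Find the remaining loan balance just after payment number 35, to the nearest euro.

With monthly rate i = 15%/12 = 0.0125000, the balance after k of n payments is P · [(1+i)^n − (1+i)^k] / [(1+i)^n − 1].
(1+0.0125000)^48 = 1.81535485 and (1+0.0125000)^35 = 1.54463587, so the balance is 75,250 × (1.81535485 − 1.54463587) / (1.81535485 − 1) = €24,984.95.

€24,985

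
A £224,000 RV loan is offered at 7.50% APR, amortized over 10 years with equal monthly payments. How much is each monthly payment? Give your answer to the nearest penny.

At 7.50% the monthly rate is 0.0062500, so the payment is 224,000 × 0.0062500 / (1 − 1.0062500^−120) = £2,658.92.

£2,658.92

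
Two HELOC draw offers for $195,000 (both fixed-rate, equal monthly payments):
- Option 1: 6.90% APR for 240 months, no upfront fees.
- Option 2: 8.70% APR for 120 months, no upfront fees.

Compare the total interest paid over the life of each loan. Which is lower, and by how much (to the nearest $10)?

Option 2 by $67,400

Option 1: monthly rate = 6.9%/12 = 0.0057500; payment = 195,000 × 0.0057500 / (1 − (1+0.0057500)^−240) = $1,500.15.
Total interest on Option 1 = 240 × $1,500.15 − $195,000 = $165,036.00.
Option 2: at 8.70% the monthly rate is 0.0072500, so the payment is 195,000 × 0.0072500 / (1 − 1.0072500^−120) = $2,438.63.
Total interest on Option 2 = 120 × $2,438.63 − $195,000 = $97,635.60.
Option 2 is lower by $67,400.40.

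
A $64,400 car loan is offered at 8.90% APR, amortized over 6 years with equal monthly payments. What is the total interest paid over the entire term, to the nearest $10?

At 8.90% the monthly rate is 0.0074167, so the payment is 64,400 × 0.0074167 / (1 − 1.0074167^−72) = $1,157.65.
Total paid = 72 × $1,157.65 = $83,350.80; interest = $83,350.80 − $64,400 = $18,950.80.

$18,950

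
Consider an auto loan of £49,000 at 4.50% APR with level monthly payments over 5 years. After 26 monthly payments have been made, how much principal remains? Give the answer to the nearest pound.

With monthly rate i = 4.5%/12 = 0.0037500, the balance after k of n payments is P · [(1+i)^n − (1+i)^k] / [(1+i)^n − 1].
(1+0.0037500)^60 = 1.25179582 and (1+0.0037500)^26 = 1.10221043, so the balance is 49,000 × (1.25179582 − 1.10221043) / (1.25179582 − 1) = £29,109.63.

£29,110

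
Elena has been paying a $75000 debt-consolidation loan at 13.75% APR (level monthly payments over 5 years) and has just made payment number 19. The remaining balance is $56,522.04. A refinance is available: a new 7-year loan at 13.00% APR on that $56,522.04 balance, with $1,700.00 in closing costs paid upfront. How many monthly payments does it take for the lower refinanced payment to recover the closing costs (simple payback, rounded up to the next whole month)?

Current payment = 75,000 × 13.75%/12 / (1 − (1+0.0114583)^−60) = $1,735.41.
Refinanced payment = 56,522.04 × 0.0108333 / (1 − (1+0.0108333)^−84) = $1,028.25.
Monthly savings = $1,735.41 − $1,028.25 = $707.16.
Break-even = $1,700.00 / $707.16 = 2.40 → 3 months.

3 months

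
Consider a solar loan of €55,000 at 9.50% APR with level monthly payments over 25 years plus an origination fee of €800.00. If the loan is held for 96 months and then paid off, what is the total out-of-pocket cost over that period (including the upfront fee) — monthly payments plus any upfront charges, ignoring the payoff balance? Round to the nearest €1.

At 9.50% the monthly rate is 0.0079167, so the payment is 55,000 × 0.0079167 / (1 − 1.0079167^−300) = €480.53.
Total outlay = 96 × €480.53 + €800.00 = €46,930.88.

€46,931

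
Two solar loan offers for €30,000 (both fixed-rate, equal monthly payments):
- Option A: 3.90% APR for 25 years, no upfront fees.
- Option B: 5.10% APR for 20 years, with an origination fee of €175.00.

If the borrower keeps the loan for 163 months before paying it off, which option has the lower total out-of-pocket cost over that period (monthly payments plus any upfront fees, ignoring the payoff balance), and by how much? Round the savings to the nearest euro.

Option A: at 3.90% the monthly rate is 0.0032500, so the payment is 30,000 × 0.0032500 / (1 − 1.0032500^−300) = €156.70.
Option B: at 5.10% the monthly rate is 0.0042500, so the payment is 30,000 × 0.0042500 / (1 − 1.0042500^−240) = €199.65.
Over 163 months: Option A costs 163 × €156.70 = €25,542.10; Option B costs 163 × €199.65 + €175.00 = €32,717.95.
Option A is cheaper by €32,717.95 − €25,542.10 = €7,175.85.

Option A by €7,176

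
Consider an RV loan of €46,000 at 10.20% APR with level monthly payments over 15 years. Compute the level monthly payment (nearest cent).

€499.96

Monthly rate = 10.2%/12 = 0.0085000; payment = 46,000 × 0.0085000 / (1 − (1+0.0085000)^−180) = €499.96.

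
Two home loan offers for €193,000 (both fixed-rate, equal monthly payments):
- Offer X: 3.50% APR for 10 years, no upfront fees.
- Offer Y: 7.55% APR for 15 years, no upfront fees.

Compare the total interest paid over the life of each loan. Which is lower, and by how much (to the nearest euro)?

Offer X: monthly rate = 3.5%/12 = 0.0029167; payment = 193,000 × 0.0029167 / (1 − (1+0.0029167)^−120) = €1,908.50.
Total interest on Offer X = 120 × €1,908.50 − €193,000 = €36,020.00.
Offer Y: monthly rate = 7.55%/12 = 0.0062917; payment = 193,000 × 0.0062917 / (1 − (1+0.0062917)^−180) = €1,794.62.
Total interest on Offer Y = 180 × €1,794.62 − €193,000 = €130,031.60.
Offer X is lower by €94,011.60.

Offer X by €94,012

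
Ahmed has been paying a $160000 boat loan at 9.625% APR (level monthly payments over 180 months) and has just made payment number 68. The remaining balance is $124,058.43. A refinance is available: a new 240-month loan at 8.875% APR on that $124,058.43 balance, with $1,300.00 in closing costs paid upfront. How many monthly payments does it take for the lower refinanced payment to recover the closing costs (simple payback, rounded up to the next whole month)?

Current payment = 160,000 × 9.625%/12 / (1 − (1+0.0080208)^−180) = $1,682.85.
Refinanced payment = 124,058.43 × 0.0073958 / (1 − (1+0.0073958)^−240) = $1,106.23.
Monthly savings = $1,682.85 − $1,106.23 = $576.62.
Break-even = $1,300.00 / $576.62 = 2.25 → 3 months.

3 months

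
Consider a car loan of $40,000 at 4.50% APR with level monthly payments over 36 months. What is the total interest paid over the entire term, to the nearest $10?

Monthly rate = 4.5%/12 = 0.0037500; payment = 40,000 × 0.0037500 / (1 − (1+0.0037500)^−36) = $1,189.88.
Total paid = 36 × $1,189.88 = $42,835.68; interest = $42,835.68 − $40,000 = $2,835.68.

$2,840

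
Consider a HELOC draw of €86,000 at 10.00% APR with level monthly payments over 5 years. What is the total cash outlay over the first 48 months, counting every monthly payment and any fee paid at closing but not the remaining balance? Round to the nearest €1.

Monthly rate = 10%/12 = 0.0083333; payment = 86,000 × 0.0083333 / (1 − (1+0.0083333)^−60) = €1,827.25.
Total outlay = 48 × €1,827.25 = €87,708.00.

€87,708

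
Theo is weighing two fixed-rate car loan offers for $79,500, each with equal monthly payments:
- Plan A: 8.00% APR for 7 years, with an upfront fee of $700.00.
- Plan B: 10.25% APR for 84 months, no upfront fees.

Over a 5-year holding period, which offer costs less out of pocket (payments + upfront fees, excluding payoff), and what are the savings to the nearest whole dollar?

Plan A: monthly rate = 8%/12 = 0.0066667; payment = 79,500 × 0.0066667 / (1 − (1+0.0066667)^−84) = $1,239.10.
Plan B: monthly rate = 10.25%/12 = 0.0085417; payment = 79,500 × 0.0085417 / (1 − (1+0.0085417)^−84) = $1,330.09.
Over 60 months: Plan A costs 60 × $1,239.10 + $700.00 = $75,046.00; Plan B costs 60 × $1,330.09 = $79,805.40.
Plan A is cheaper by $79,805.40 − $75,046.00 = $4,759.40.

Plan A by $4,759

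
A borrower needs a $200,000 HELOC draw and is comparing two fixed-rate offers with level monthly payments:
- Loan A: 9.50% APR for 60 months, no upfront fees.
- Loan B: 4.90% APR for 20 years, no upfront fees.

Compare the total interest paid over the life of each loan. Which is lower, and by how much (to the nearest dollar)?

Loan A: monthly rate = 9.5%/12 = 0.0079167; payment = 200,000 × 0.0079167 / (1 − (1+0.0079167)^−60) = $4,200.37.
Total interest on Loan A = 60 × $4,200.37 − $200,000 = $52,022.20.
Loan B: monthly rate = 4.9%/12 = 0.0040833; payment = 200,000 × 0.0040833 / (1 − (1+0.0040833)^−240) = $1,308.89.
Total interest on Loan B = 240 × $1,308.89 − $200,000 = $114,133.60.
Loan A is lower by $62,111.40.

Loan A by $62,111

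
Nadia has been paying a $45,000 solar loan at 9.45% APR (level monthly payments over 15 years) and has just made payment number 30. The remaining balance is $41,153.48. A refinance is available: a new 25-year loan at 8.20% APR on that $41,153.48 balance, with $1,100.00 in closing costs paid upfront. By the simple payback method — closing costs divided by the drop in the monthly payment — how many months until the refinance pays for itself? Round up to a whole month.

Current payment = 45,000 × 9.45%/12 / (1 − (1+0.0078750)^−180) = $468.54.
Refinanced payment = 41,153.48 × 0.0068333 / (1 − (1+0.0068333)^−300) = $323.10.
Monthly savings = $468.54 − $323.10 = $145.44.
Break-even = $1,100.00 / $145.44 = 7.56 → 8 months.

8 months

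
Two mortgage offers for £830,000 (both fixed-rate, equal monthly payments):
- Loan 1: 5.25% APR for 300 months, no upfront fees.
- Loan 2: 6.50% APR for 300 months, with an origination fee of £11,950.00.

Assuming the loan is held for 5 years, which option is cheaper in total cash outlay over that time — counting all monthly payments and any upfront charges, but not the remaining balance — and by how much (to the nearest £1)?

Loan 1 by £49,778

Loan 1: at 5.25% the monthly rate is 0.0043750, so the payment is 830,000 × 0.0043750 / (1 − 1.0043750^−300) = £4,973.76.
Loan 2: at 6.50% the monthly rate is 0.0054167, so the payment is 830,000 × 0.0054167 / (1 − 1.0054167^−300) = £5,604.22.
Over 60 months: Loan 1 costs 60 × £4,973.76 = £298,425.60; Loan 2 costs 60 × £5,604.22 + £11,950.00 = £348,203.20.
Loan 1 is cheaper by £348,203.20 − £298,425.60 = £49,777.60.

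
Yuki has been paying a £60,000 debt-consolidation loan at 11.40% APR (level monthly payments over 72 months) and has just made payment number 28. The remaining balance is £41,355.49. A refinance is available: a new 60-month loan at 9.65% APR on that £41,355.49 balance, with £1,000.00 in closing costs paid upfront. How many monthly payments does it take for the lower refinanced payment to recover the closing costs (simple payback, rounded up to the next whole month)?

Current payment = 60,000 × 11.4%/12 / (1 − (1+0.0095000)^−72) = £1,154.38.
Refinanced payment = 41,355.49 × 0.0080417 / (1 − (1+0.0080417)^−60) = £871.58.
Monthly savings = £1,154.38 − £871.58 = £282.80.
Break-even = £1,000.00 / £282.80 = 3.54 → 4 months.

4 months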